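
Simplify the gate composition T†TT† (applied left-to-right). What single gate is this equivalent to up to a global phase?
T†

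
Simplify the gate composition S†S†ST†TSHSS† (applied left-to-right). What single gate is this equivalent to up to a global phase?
H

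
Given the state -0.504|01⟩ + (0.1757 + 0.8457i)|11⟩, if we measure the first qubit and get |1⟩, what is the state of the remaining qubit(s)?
(0.2034 + 0.9791i)|1⟩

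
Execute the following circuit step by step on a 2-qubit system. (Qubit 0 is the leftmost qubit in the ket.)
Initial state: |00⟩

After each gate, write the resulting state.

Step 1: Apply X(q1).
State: |01⟩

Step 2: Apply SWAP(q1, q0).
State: |10⟩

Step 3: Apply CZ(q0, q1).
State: |10⟩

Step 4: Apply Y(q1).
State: i|11⟩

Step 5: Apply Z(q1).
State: -i|11⟩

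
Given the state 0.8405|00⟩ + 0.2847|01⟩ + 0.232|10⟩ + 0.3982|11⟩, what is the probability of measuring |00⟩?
0.7064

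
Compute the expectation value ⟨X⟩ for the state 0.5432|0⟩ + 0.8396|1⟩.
0.9121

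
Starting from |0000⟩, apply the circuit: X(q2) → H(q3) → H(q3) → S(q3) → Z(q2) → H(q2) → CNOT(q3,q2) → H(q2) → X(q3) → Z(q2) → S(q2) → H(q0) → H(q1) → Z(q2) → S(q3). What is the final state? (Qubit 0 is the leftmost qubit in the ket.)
1/2|0011⟩ + 1/2|0111⟩ + 1/2|1011⟩ + 1/2|1111⟩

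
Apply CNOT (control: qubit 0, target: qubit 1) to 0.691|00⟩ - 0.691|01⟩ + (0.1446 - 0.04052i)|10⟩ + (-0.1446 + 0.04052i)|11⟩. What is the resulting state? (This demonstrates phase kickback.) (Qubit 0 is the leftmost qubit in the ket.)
0.691|00⟩ - 0.691|01⟩ + (-0.1446 + 0.04052i)|10⟩ + (0.1446 - 0.04052i)|11⟩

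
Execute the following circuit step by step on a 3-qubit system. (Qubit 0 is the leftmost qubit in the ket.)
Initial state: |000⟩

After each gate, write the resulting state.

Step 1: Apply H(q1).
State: 1/√2|000⟩ + 1/√2|010⟩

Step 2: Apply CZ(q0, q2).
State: 1/√2|000⟩ + 1/√2|010⟩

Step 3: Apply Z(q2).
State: 1/√2|000⟩ + 1/√2|010⟩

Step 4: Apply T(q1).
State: 1/√2|000⟩ + (1/2 + (1/2)i)|010⟩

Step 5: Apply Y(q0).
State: (1/√2)i|100⟩ + (-1/2 + (1/2)i)|110⟩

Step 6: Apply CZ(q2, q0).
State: (1/√2)i|100⟩ + (-1/2 + (1/2)i)|110⟩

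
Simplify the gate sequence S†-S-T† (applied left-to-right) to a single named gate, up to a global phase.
T†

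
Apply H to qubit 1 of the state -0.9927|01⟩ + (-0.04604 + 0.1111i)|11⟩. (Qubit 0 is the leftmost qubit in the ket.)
-0.7019|00⟩ + 0.7019|01⟩ + (-0.03256 + 0.07856i)|10⟩ + (0.03256 - 0.07856i)|11⟩

H on qubit 1 mixes each pair of kets that differ only in qubit 1: amplitudes (a, b) of (|…0…⟩, |…1…⟩) become ((a + b)/√2, (a − b)/√2). Kets absent from the input have amplitude 0.
(|00⟩, |01⟩): (a, b) = (0, -0.9927) → (-0.7019, 0.7019)
(|10⟩, |11⟩): (a, b) = (0, (-0.04604 + 0.1111i)) → ((-0.03256 + 0.07856i), (0.03256 - 0.07856i))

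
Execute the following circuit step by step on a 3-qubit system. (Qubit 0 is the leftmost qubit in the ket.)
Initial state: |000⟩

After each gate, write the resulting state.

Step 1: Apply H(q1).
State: 1/√2|000⟩ + 1/√2|010⟩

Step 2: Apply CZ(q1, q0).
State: 1/√2|000⟩ + 1/√2|010⟩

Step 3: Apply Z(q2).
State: 1/√2|000⟩ + 1/√2|010⟩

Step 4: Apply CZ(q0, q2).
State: 1/√2|000⟩ + 1/√2|010⟩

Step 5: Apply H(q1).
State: |000⟩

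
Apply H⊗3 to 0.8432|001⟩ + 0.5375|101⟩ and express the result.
0.4882|000⟩ - 0.4882|001⟩ + 0.4882|010⟩ - 0.4882|011⟩ + 0.1081|100⟩ - 0.1081|101⟩ + 0.1081|110⟩ - 0.1081|111⟩

H⊗3 gives amp(|y⟩) = (1/2√2) Σ_x (−1)^(x·y) amp(|x⟩), where x·y is the number of positions in which both x and y have a 1.
|000⟩: (0.8432 + 0.5375)/(2√2) = 0.4882
|001⟩: (-0.8432 - 0.5375)/(2√2) = -0.4882
|010⟩: (0.8432 + 0.5375)/(2√2) = 0.4882
|011⟩: (-0.8432 - 0.5375)/(2√2) = -0.4882
|100⟩: (0.8432 - 0.5375)/(2√2) = 0.1081
|101⟩: (-0.8432 + 0.5375)/(2√2) = -0.1081
|110⟩: (0.8432 - 0.5375)/(2√2) = 0.1081
|111⟩: (-0.8432 + 0.5375)/(2√2) = -0.1081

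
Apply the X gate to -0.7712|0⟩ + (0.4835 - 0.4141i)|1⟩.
(0.4835 - 0.4141i)|0⟩ - 0.7712|1⟩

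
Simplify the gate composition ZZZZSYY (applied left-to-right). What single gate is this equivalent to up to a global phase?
S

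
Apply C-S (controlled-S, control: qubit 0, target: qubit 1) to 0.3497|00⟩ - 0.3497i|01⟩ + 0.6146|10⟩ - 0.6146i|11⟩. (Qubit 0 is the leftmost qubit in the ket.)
0.3497|00⟩ - 0.3497i|01⟩ + 0.6146|10⟩ + 0.6146|11⟩

C-S leaves the control-|0⟩ kets |00⟩, |01⟩ unchanged and applies S to qubit 1 on the control-|1⟩ pair (|10⟩, |11⟩).
S = [[1, 0], [0, i]].
With a = amp(|10⟩) = 0.6146 and b = amp(|11⟩) = -0.6146i:
new amp(|10⟩) = (1)·a = 0.6146
new amp(|11⟩) = (i)·b = 0.6146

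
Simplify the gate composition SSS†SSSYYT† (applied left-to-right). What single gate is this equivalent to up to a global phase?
T†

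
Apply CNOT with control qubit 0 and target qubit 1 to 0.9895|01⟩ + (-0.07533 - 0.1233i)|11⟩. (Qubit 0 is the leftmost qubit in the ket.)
0.9895|01⟩ + (-0.07533 - 0.1233i)|10⟩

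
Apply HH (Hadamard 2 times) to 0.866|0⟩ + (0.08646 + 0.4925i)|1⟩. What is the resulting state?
0.866|0⟩ + (0.08646 + 0.4925i)|1⟩

H² = I, so an even number of Hadamards cancels: H^2 = I and the state is unchanged.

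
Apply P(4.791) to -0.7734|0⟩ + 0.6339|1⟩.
-0.7734|0⟩ + (0.04978 - 0.6319i)|1⟩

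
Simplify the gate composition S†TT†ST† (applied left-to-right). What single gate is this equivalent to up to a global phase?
T†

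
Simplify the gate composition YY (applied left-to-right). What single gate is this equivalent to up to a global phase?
I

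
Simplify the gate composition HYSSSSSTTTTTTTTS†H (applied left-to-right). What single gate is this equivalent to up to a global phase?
Y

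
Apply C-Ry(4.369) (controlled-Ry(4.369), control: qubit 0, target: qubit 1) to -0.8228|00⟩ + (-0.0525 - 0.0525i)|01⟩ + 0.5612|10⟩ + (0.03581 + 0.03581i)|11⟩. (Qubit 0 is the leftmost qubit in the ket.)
-0.8228|00⟩ + (-0.0525 - 0.0525i)|01⟩ + (-0.3525 - 0.02928i)|10⟩ + (0.4382 - 0.02062i)|11⟩

C-Ry(4.369) leaves the control-|0⟩ kets |00⟩, |01⟩ unchanged and applies Ry(4.369) to qubit 1 on the control-|1⟩ pair (|10⟩, |11⟩).
Ry(4.369) = [[cos(θ/2), −sin(θ/2)], [sin(θ/2), cos(θ/2)]]; θ = 4.369, cos(θ/2) ≈ -0.575899, sin(θ/2) ≈ 0.817521.
With a = amp(|10⟩) = 0.5612 and b = amp(|11⟩) = (0.03581 + 0.03581i):
new amp(|10⟩) = (-0.575899)·a + (-0.817521)·b = (-0.3525 - 0.02928i)
new amp(|11⟩) = (0.817521)·a + (-0.575899)·b = (0.4382 - 0.02062i)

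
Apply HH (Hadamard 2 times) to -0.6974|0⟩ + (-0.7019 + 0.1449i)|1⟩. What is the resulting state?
-0.6974|0⟩ + (-0.7019 + 0.1449i)|1⟩

H² = I, so an even number of Hadamards cancels: H^2 = I and the state is unchanged.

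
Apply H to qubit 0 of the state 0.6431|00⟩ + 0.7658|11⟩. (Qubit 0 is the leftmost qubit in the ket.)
0.4547|00⟩ + 0.5415|01⟩ + 0.4547|10⟩ - 0.5415|11⟩

H on qubit 0 mixes each pair of kets that differ only in qubit 0: amplitudes (a, b) of (|…0…⟩, |…1…⟩) become ((a + b)/√2, (a − b)/√2). Kets absent from the input have amplitude 0.
(|00⟩, |10⟩): (a, b) = (0.6431, 0) → (0.4547, 0.4547)
(|01⟩, |11⟩): (a, b) = (0, 0.7658) → (0.5415, -0.5415)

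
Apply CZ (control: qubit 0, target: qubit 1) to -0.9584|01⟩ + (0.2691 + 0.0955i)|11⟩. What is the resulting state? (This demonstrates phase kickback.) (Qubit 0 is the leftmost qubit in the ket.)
-0.9584|01⟩ + (-0.2691 - 0.0955i)|11⟩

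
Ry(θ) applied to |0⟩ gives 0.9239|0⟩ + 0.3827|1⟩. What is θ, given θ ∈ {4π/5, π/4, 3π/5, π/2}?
π/4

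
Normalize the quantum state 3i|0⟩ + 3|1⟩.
(1/√2)i|0⟩ + 1/√2|1⟩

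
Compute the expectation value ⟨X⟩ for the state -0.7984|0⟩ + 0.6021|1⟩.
-0.9614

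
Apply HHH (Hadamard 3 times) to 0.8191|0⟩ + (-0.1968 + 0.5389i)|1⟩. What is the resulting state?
(0.44 + 0.3811i)|0⟩ + (0.7183 - 0.3811i)|1⟩

H² = I, so H^3 = H: a single Hadamard. With (a, b) = (0.8191, (-0.1968 + 0.5389i)), H gives ((a + b)/√2, (a − b)/√2) = ((0.44 + 0.3811i), (0.7183 - 0.3811i)).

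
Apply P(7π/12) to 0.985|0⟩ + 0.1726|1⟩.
0.985|0⟩ + (-0.04467 + 0.1667i)|1⟩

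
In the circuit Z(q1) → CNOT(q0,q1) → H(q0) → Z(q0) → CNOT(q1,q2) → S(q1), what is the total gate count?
6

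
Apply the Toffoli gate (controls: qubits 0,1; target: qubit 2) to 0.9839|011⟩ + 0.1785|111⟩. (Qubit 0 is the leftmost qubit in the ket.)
0.9839|011⟩ + 0.1785|110⟩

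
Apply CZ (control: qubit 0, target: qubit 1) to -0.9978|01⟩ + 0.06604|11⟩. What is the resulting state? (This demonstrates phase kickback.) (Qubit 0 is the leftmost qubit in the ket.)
-0.9978|01⟩ - 0.06604|11⟩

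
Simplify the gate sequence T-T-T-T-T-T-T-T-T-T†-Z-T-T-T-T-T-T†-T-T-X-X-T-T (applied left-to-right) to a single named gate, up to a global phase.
Z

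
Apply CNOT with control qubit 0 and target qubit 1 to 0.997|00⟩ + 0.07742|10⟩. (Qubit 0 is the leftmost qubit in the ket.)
0.997|00⟩ + 0.07742|11⟩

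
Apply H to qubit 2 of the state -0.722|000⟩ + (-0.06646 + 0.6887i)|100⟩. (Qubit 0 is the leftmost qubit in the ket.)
-0.5105|000⟩ - 0.5105|001⟩ + (-0.04699 + 0.487i)|100⟩ + (-0.04699 + 0.487i)|101⟩

H on qubit 2 mixes each pair of kets that differ only in qubit 2: amplitudes (a, b) of (|…0…⟩, |…1…⟩) become ((a + b)/√2, (a − b)/√2). Kets absent from the input have amplitude 0.
(|000⟩, |001⟩): (a, b) = (-0.722, 0) → (-0.5105, -0.5105)
(|100⟩, |101⟩): (a, b) = ((-0.06646 + 0.6887i), 0) → ((-0.04699 + 0.487i), (-0.04699 + 0.487i))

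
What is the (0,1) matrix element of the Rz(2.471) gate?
0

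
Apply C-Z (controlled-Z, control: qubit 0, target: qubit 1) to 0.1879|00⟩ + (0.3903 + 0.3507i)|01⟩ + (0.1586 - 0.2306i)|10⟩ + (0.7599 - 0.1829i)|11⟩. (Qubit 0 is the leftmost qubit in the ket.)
0.1879|00⟩ + (0.3903 + 0.3507i)|01⟩ + (0.1586 - 0.2306i)|10⟩ + (-0.7599 + 0.1829i)|11⟩

C-Z leaves the control-|0⟩ kets |00⟩, |01⟩ unchanged and applies Z to qubit 1 on the control-|1⟩ pair (|10⟩, |11⟩).
Z = [[1, 0], [0, -1]].
With a = amp(|10⟩) = (0.1586 - 0.2306i) and b = amp(|11⟩) = (0.7599 - 0.1829i):
new amp(|10⟩) = (1)·a = (0.1586 - 0.2306i)
new amp(|11⟩) = (-1)·b = (-0.7599 + 0.1829i)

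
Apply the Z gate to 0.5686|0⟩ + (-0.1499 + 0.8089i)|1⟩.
0.5686|0⟩ + (0.1499 - 0.8089i)|1⟩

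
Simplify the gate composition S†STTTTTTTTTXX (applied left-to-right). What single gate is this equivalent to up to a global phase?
T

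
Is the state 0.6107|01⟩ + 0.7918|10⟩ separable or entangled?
Entangled

Writing the state as a|00⟩ + b|01⟩ + c|10⟩ + d|11⟩, it is a product state iff ad − bc = 0.
Here (a, b, c, d) = (0, 0.6107, 0.7918, 0): ad − bc = (0)(0) − (0.6107)(0.7918) = -0.4836 ≠ 0, so the state is entangled.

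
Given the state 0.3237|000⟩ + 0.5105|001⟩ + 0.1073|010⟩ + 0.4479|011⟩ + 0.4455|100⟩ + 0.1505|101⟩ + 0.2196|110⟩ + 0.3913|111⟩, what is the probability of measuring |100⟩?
0.1985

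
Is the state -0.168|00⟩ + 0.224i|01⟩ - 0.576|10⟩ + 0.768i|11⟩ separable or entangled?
Separable

Writing the state as a|00⟩ + b|01⟩ + c|10⟩ + d|11⟩, it is a product state iff ad − bc = 0.
Here (a, b, c, d) = (-0.168, 0.224i, -0.576, 0.768i): ad − bc = (-0.168)(0.768i) − (0.224i)(-0.576) = 0, so the state is separable.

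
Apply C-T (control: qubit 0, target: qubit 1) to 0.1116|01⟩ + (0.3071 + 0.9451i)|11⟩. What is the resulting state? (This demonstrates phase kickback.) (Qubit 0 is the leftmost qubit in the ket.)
0.1116|01⟩ + (-0.4511 + 0.8854i)|11⟩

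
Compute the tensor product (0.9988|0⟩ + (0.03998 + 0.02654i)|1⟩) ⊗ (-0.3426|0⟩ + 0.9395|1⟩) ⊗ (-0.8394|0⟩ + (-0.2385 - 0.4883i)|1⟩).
0.2872|000⟩ + (0.08161 + 0.1671i)|001⟩ - 0.7877|010⟩ + (-0.2238 - 0.4582i)|011⟩ + (0.0115 + 0.007632i)|100⟩ + (-0.001173 + 0.008857i)|101⟩ + (-0.03153 - 0.02093i)|110⟩ + (0.003217 - 0.02429i)|111⟩

amp(|b₁b₂…⟩) = product of the factor amplitudes for bits b₁, b₂, …; only kets whose every factor amplitude is nonzero survive.
|000⟩: (0.9988)(-0.3426)(-0.8394) = 0.2872
|001⟩: (0.9988)(-0.3426)(-0.2385 - 0.4883i) = (0.08161 + 0.1671i)
|010⟩: (0.9988)(0.9395)(-0.8394) = -0.7877
|011⟩: (0.9988)(0.9395)(-0.2385 - 0.4883i) = (-0.2238 - 0.4582i)
|100⟩: (0.03998 + 0.02654i)(-0.3426)(-0.8394) = (0.0115 + 0.007632i)
|101⟩: (0.03998 + 0.02654i)(-0.3426)(-0.2385 - 0.4883i) = (-0.001173 + 0.008857i)
|110⟩: (0.03998 + 0.02654i)(0.9395)(-0.8394) = (-0.03153 - 0.02093i)
|111⟩: (0.03998 + 0.02654i)(0.9395)(-0.2385 - 0.4883i) = (0.003217 - 0.02429i)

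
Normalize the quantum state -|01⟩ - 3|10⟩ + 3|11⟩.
-0.2294|01⟩ - 0.6882|10⟩ + 0.6882|11⟩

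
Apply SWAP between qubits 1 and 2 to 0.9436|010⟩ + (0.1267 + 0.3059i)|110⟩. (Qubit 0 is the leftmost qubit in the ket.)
0.9436|001⟩ + (0.1267 + 0.3059i)|101⟩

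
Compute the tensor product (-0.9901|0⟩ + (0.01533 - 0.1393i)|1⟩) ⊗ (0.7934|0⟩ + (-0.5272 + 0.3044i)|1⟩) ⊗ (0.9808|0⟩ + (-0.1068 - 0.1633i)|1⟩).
-0.7705|000⟩ + (0.0839 + 0.1283i)|001⟩ + (0.512 - 0.2956i)|010⟩ + (-0.105 - 0.05305i)|011⟩ + (0.01193 - 0.1084i)|100⟩ + (-0.01935 + 0.009817i)|101⟩ + (0.03366 + 0.07661i)|110⟩ + (0.009089 - 0.01395i)|111⟩

amp(|b₁b₂…⟩) = product of the factor amplitudes for bits b₁, b₂, …; only kets whose every factor amplitude is nonzero survive.
|000⟩: (-0.9901)(0.7934)(0.9808) = -0.7705
|001⟩: (-0.9901)(0.7934)(-0.1068 - 0.1633i) = (0.0839 + 0.1283i)
|010⟩: (-0.9901)(-0.5272 + 0.3044i)(0.9808) = (0.512 - 0.2956i)
|011⟩: (-0.9901)(-0.5272 + 0.3044i)(-0.1068 - 0.1633i) = (-0.105 - 0.05305i)
|100⟩: (0.01533 - 0.1393i)(0.7934)(0.9808) = (0.01193 - 0.1084i)
|101⟩: (0.01533 - 0.1393i)(0.7934)(-0.1068 - 0.1633i) = (-0.01935 + 0.009817i)
|110⟩: (0.01533 - 0.1393i)(-0.5272 + 0.3044i)(0.9808) = (0.03366 + 0.07661i)
|111⟩: (0.01533 - 0.1393i)(-0.5272 + 0.3044i)(-0.1068 - 0.1633i) = (0.009089 - 0.01395i)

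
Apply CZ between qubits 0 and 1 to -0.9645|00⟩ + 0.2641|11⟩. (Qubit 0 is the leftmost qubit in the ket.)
-0.9645|00⟩ - 0.2641|11⟩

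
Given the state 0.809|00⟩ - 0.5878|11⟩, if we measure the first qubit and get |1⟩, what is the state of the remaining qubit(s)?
-|1⟩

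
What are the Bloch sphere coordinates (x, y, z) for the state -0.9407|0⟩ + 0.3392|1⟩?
(-0.6382, 0, 0.7699)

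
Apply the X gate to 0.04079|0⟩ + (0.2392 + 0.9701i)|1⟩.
(0.2392 + 0.9701i)|0⟩ + 0.04079|1⟩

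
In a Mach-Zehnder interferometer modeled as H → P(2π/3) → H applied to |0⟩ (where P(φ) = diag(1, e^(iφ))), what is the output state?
(0.25 + 0.433i)|0⟩ + (0.75 - 0.433i)|1⟩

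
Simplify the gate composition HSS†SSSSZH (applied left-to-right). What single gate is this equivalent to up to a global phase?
X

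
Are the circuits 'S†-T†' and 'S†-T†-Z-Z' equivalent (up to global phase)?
Yes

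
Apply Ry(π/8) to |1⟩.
-0.1951|0⟩ + 0.9808|1⟩

Ry(π/8) = [[cos(θ/2), −sin(θ/2)], [sin(θ/2), cos(θ/2)]]; θ = π/8, cos(θ/2) ≈ 0.980785, sin(θ/2) ≈ 0.19509.
With a = amp(|0⟩) = 0 and b = amp(|1⟩) = 1:
new amp(|0⟩) = (0.980785)·a + (-0.19509)·b = -0.1951
new amp(|1⟩) = (0.19509)·a + (0.980785)·b = 0.9808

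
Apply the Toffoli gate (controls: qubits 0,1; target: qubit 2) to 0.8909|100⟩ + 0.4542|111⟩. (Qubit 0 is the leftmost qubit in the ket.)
0.8909|100⟩ + 0.4542|110⟩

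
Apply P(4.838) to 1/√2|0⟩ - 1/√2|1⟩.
1/√2|0⟩ + (-0.08859 + 0.7015i)|1⟩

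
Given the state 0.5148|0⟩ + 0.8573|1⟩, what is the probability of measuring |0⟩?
0.265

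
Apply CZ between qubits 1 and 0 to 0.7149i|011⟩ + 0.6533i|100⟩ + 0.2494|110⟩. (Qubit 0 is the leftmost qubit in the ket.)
0.7149i|011⟩ + 0.6533i|100⟩ - 0.2494|110⟩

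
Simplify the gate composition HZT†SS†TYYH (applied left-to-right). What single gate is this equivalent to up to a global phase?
X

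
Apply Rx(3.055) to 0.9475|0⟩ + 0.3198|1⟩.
(0.04101 - 0.3195i)|0⟩ + (0.01384 - 0.9466i)|1⟩

Rx(3.055) = [[cos(θ/2), −i·sin(θ/2)], [−i·sin(θ/2), cos(θ/2)]]; θ = 3.055, cos(θ/2) ≈ 0.0432828, sin(θ/2) ≈ 0.999063.
With a = amp(|0⟩) = 0.9475 and b = amp(|1⟩) = 0.3198:
new amp(|0⟩) = (0.0432828)·a + (-0.999063i)·b = (0.04101 - 0.3195i)
new amp(|1⟩) = (-0.999063i)·a + (0.0432828)·b = (0.01384 - 0.9466i)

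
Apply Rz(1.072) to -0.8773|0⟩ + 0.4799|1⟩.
(-0.7543 + 0.448i)|0⟩ + (0.4126 + 0.2451i)|1⟩

Rz(1.072) = [[e^(−iθ/2), 0], [0, e^(iθ/2)]] with e^(±iθ/2) = cos(θ/2) ± i·sin(θ/2); θ = 1.072, cos(θ/2) ≈ 0.859758, sin(θ/2) ≈ 0.510701.
With a = amp(|0⟩) = -0.8773 and b = amp(|1⟩) = 0.4799:
new amp(|0⟩) = (0.859758 - 0.510701i)·a = (-0.7543 + 0.448i)
new amp(|1⟩) = (0.859758 + 0.510701i)·b = (0.4126 + 0.2451i)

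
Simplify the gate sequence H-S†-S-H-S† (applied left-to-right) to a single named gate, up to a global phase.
S†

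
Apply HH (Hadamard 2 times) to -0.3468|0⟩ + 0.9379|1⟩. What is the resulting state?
-0.3468|0⟩ + 0.9379|1⟩

H² = I, so an even number of Hadamards cancels: H^2 = I and the state is unchanged.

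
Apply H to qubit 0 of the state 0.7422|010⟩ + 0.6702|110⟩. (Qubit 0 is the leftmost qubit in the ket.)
0.9987|010⟩ + 0.05091|110⟩

H on qubit 0 mixes each pair of kets that differ only in qubit 0: amplitudes (a, b) of (|…0…⟩, |…1…⟩) become ((a + b)/√2, (a − b)/√2). Kets absent from the input have amplitude 0.
(|010⟩, |110⟩): (a, b) = (0.7422, 0.6702) → (0.9987, 0.05091)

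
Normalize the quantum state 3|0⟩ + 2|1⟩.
0.8321|0⟩ + 0.5547|1⟩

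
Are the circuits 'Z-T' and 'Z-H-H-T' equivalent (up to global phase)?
Yes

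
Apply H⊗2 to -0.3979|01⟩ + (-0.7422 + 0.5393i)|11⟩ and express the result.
(-0.5701 + 0.2697i)|00⟩ + (0.5701 - 0.2697i)|01⟩ + (0.1722 - 0.2697i)|10⟩ + (-0.1722 + 0.2697i)|11⟩

H⊗2 gives amp(|y⟩) = (1/2) Σ_x (−1)^(x·y) amp(|x⟩), where x·y is the number of positions in which both x and y have a 1.
|00⟩: (-0.3979 + (-0.7422 + 0.5393i))/2 = (-0.5701 + 0.2697i)
|01⟩: (0.3979 - (-0.7422 + 0.5393i))/2 = (0.5701 - 0.2697i)
|10⟩: (-0.3979 - (-0.7422 + 0.5393i))/2 = (0.1722 - 0.2697i)
|11⟩: (0.3979 + (-0.7422 + 0.5393i))/2 = (-0.1722 + 0.2697i)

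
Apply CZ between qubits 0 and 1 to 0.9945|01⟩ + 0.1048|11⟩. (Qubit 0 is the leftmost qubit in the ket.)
0.9945|01⟩ - 0.1048|11⟩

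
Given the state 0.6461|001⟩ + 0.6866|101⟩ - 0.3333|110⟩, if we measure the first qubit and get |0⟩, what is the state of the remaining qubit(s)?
|01⟩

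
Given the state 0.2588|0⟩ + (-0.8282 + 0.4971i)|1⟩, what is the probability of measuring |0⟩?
0.06698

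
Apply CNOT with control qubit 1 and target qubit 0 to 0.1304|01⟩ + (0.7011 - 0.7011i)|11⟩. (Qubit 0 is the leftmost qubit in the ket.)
(0.7011 - 0.7011i)|01⟩ + 0.1304|11⟩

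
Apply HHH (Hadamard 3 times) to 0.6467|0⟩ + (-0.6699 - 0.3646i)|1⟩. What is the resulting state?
(-0.0164 - 0.2578i)|0⟩ + (0.931 + 0.2578i)|1⟩

H² = I, so H^3 = H: a single Hadamard. With (a, b) = (0.6467, (-0.6699 - 0.3646i)), H gives ((a + b)/√2, (a − b)/√2) = ((-0.0164 - 0.2578i), (0.931 + 0.2578i)).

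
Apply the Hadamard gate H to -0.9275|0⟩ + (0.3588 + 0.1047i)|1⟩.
(-0.4021 + 0.07403i)|0⟩ + (-0.9096 - 0.07403i)|1⟩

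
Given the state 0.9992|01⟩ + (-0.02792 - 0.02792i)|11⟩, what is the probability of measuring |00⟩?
0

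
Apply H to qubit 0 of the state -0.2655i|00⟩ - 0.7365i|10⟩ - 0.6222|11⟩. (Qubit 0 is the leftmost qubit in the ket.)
-0.7085i|00⟩ - 0.44|01⟩ + 0.333i|10⟩ + 0.44|11⟩

H on qubit 0 mixes each pair of kets that differ only in qubit 0: amplitudes (a, b) of (|…0…⟩, |…1…⟩) become ((a + b)/√2, (a − b)/√2). Kets absent from the input have amplitude 0.
(|00⟩, |10⟩): (a, b) = (-0.2655i, -0.7365i) → (-0.7085i, 0.333i)
(|01⟩, |11⟩): (a, b) = (0, -0.6222) → (-0.44, 0.44)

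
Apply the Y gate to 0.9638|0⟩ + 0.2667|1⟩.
-0.2667i|0⟩ + 0.9638i|1⟩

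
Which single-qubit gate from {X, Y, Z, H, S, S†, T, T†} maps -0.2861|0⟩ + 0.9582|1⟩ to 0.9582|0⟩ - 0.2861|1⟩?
X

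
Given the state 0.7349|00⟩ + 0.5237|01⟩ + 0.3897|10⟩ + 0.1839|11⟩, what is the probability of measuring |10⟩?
0.1519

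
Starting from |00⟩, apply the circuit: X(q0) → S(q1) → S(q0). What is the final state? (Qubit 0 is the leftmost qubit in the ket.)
i|10⟩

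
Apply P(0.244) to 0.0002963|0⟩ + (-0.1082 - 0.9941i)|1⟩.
0.0002963|0⟩ + (0.1352 - 0.9908i)|1⟩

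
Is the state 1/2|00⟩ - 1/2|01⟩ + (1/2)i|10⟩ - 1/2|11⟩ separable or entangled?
Entangled

Writing the state as a|00⟩ + b|01⟩ + c|10⟩ + d|11⟩, it is a product state iff ad − bc = 0.
Here (a, b, c, d) = (1/2, -1/2, (1/2)i, -1/2): ad − bc = (1/2)(-1/2) − (-1/2)((1/2)i) = (-0.25 + 0.25i) ≠ 0, so the state is entangled.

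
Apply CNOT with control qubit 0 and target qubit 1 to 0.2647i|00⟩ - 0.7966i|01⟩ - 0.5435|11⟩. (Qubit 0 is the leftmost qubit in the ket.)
0.2647i|00⟩ - 0.7966i|01⟩ - 0.5435|10⟩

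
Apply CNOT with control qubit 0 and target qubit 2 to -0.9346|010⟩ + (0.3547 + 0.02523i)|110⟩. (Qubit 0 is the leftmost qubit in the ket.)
-0.9346|010⟩ + (0.3547 + 0.02523i)|111⟩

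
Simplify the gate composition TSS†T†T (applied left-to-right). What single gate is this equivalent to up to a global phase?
T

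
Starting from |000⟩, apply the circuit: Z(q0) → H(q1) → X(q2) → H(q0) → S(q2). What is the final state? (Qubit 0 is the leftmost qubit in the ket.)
(1/2)i|001⟩ + (1/2)i|011⟩ + (1/2)i|101⟩ + (1/2)i|111⟩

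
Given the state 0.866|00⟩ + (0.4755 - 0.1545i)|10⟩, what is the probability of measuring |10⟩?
0.25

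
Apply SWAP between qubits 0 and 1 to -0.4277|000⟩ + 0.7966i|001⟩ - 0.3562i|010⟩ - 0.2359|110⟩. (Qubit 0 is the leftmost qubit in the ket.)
-0.4277|000⟩ + 0.7966i|001⟩ - 0.3562i|100⟩ - 0.2359|110⟩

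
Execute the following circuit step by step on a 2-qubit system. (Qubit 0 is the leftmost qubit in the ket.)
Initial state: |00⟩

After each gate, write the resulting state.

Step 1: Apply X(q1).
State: |01⟩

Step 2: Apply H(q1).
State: 1/√2|00⟩ - 1/√2|01⟩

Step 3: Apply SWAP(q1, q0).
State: 1/√2|00⟩ - 1/√2|10⟩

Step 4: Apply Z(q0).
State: 1/√2|00⟩ + 1/√2|10⟩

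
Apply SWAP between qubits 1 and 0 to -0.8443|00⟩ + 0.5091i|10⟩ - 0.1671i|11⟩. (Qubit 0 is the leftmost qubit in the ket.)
-0.8443|00⟩ + 0.5091i|01⟩ - 0.1671i|11⟩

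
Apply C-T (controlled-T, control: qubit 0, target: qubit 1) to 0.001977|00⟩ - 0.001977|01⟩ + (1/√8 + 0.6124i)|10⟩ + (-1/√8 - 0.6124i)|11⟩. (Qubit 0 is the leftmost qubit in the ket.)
0.001977|00⟩ - 0.001977|01⟩ + (1/√8 + 0.6124i)|10⟩ + (0.183 - 0.683i)|11⟩

C-T leaves the control-|0⟩ kets |00⟩, |01⟩ unchanged and applies T to qubit 1 on the control-|1⟩ pair (|10⟩, |11⟩).
T = [[1, 0], [0, (1/√2 + (1/√2)i)]].
With a = amp(|10⟩) = (1/√8 + 0.6124i) and b = amp(|11⟩) = (-1/√8 - 0.6124i):
new amp(|10⟩) = (1)·a = (1/√8 + 0.6124i)
new amp(|11⟩) = (1/√2 + (1/√2)i)·b = (0.183 - 0.683i)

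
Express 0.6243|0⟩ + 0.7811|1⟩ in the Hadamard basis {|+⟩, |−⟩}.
0.9938|+⟩ - 0.1109|−⟩

With |ψ⟩ = α|0⟩ + β|1⟩, the Hadamard-basis coefficients are ⟨+|ψ⟩ = (α + β)/√2 and ⟨−|ψ⟩ = (α − β)/√2.
Here α = 0.6243, β = 0.7811: (α + β)/√2 = 0.9938, (α − β)/√2 = -0.1109.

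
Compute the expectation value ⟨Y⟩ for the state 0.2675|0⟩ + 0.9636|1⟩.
0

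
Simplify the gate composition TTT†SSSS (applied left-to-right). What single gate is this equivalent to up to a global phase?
T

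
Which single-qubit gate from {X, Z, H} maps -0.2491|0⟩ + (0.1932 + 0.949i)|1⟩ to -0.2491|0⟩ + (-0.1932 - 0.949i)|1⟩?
Z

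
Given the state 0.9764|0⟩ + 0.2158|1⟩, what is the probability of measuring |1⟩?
0.04657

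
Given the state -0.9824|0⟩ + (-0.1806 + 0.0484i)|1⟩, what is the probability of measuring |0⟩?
0.9651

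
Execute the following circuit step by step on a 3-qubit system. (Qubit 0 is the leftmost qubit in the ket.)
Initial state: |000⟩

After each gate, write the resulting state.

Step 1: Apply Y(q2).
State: i|001⟩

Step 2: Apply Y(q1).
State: -|011⟩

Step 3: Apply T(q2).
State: (-1/√2 - (1/√2)i)|011⟩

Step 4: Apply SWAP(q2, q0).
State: (-1/√2 - (1/√2)i)|110⟩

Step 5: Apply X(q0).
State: (-1/√2 - (1/√2)i)|010⟩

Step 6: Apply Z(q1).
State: (1/√2 + (1/√2)i)|010⟩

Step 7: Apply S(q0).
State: (1/√2 + (1/√2)i)|010⟩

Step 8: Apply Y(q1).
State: (1/√2 - (1/√2)i)|000⟩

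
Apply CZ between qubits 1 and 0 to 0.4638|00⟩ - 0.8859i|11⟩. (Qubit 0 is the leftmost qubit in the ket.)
0.4638|00⟩ + 0.8859i|11⟩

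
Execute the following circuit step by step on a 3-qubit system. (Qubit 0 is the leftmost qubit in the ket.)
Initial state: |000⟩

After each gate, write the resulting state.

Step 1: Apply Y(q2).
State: i|001⟩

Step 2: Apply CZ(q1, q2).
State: i|001⟩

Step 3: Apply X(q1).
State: i|011⟩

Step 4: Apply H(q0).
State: (1/√2)i|011⟩ + (1/√2)i|111⟩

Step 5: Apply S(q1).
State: -1/√2|011⟩ - 1/√2|111⟩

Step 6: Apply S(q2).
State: -(1/√2)i|011⟩ - (1/√2)i|111⟩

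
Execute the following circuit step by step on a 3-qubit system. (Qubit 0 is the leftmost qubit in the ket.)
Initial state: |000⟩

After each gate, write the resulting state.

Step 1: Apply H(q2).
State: 1/√2|000⟩ + 1/√2|001⟩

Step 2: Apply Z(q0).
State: 1/√2|000⟩ + 1/√2|001⟩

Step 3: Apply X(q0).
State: 1/√2|100⟩ + 1/√2|101⟩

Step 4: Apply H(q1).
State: 1/2|100⟩ + 1/2|101⟩ + 1/2|110⟩ + 1/2|111⟩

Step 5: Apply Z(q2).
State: 1/2|100⟩ - 1/2|101⟩ + 1/2|110⟩ - 1/2|111⟩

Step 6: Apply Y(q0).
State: -(1/2)i|000⟩ + (1/2)i|001⟩ - (1/2)i|010⟩ + (1/2)i|011⟩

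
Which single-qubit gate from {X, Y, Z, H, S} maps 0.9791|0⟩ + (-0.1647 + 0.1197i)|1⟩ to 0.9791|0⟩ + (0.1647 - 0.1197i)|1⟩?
Z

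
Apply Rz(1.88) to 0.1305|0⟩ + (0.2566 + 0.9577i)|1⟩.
(0.07697 - 0.1054i)|0⟩ + (-0.6221 + 0.7721i)|1⟩

Rz(1.88) = [[e^(−iθ/2), 0], [0, e^(iθ/2)]] with e^(±iθ/2) = cos(θ/2) ± i·sin(θ/2); θ = 1.88, cos(θ/2) ≈ 0.589788, sin(θ/2) ≈ 0.807558.
With a = amp(|0⟩) = 0.1305 and b = amp(|1⟩) = (0.2566 + 0.9577i):
new amp(|0⟩) = (0.589788 - 0.807558i)·a = (0.07697 - 0.1054i)
new amp(|1⟩) = (0.589788 + 0.807558i)·b = (-0.6221 + 0.7721i)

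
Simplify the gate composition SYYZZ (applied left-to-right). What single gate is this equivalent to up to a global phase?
S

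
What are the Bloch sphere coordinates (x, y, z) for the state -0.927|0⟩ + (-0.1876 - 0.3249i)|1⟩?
(0.3478, 0.6024, 0.7186)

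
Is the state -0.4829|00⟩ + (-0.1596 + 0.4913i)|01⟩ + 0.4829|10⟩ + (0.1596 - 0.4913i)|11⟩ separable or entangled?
Separable

Writing the state as a|00⟩ + b|01⟩ + c|10⟩ + d|11⟩, it is a product state iff ad − bc = 0.
Here (a, b, c, d) = (-0.4829, (-0.1596 + 0.4913i), 0.4829, (0.1596 - 0.4913i)): ad − bc = (-0.4829)(0.1596 - 0.4913i) − (-0.1596 + 0.4913i)(0.4829) = 0, so the state is separable.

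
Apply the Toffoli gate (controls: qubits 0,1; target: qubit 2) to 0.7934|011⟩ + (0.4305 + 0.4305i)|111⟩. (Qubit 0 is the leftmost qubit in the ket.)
0.7934|011⟩ + (0.4305 + 0.4305i)|110⟩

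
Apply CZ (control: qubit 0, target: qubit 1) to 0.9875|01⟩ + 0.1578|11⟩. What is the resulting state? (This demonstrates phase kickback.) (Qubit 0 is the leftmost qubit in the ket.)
0.9875|01⟩ - 0.1578|11⟩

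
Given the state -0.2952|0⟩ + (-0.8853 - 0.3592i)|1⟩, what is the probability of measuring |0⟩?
0.08714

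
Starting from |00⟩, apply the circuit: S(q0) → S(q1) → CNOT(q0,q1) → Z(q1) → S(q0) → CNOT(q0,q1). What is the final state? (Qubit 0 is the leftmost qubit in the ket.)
|00⟩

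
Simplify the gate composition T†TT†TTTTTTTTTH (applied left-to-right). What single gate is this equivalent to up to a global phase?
H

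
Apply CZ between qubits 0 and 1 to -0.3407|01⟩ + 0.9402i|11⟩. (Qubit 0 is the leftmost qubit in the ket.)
-0.3407|01⟩ - 0.9402i|11⟩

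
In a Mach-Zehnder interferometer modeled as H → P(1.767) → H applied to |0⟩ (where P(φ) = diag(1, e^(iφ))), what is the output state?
(0.4025 + 0.4904i)|0⟩ + (0.5975 - 0.4904i)|1⟩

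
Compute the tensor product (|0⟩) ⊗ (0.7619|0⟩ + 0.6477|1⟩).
0.7619|00⟩ + 0.6477|01⟩

amp(|b₁b₂…⟩) = product of the factor amplitudes for bits b₁, b₂, …; only kets whose every factor amplitude is nonzero survive.
|00⟩: (1)(0.7619) = 0.7619
|01⟩: (1)(0.6477) = 0.6477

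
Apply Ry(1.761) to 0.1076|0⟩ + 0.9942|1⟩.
-0.6981|0⟩ + 0.716|1⟩

Ry(1.761) = [[cos(θ/2), −sin(θ/2)], [sin(θ/2), cos(θ/2)]]; θ = 1.761, cos(θ/2) ≈ 0.636766, sin(θ/2) ≈ 0.771057.
With a = amp(|0⟩) = 0.1076 and b = amp(|1⟩) = 0.9942:
new amp(|0⟩) = (0.636766)·a + (-0.771057)·b = -0.6981
new amp(|1⟩) = (0.771057)·a + (0.636766)·b = 0.716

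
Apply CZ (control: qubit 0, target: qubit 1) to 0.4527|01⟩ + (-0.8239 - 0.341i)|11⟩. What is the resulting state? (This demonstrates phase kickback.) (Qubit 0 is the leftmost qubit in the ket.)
0.4527|01⟩ + (0.8239 + 0.341i)|11⟩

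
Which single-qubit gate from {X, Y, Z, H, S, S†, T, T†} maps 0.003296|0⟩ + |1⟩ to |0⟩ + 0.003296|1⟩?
X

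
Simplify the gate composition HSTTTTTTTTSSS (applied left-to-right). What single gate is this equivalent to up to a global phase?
H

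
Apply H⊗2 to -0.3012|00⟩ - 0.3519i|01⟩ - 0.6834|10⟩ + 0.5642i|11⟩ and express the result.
(-0.4923 + 0.1062i)|00⟩ + (-0.4923 - 0.1062i)|01⟩ + (0.1911 - 0.4581i)|10⟩ + (0.1911 + 0.4581i)|11⟩

H⊗2 gives amp(|y⟩) = (1/2) Σ_x (−1)^(x·y) amp(|x⟩), where x·y is the number of positions in which both x and y have a 1.
|00⟩: (-0.3012 - 0.3519i - 0.6834 + 0.5642i)/2 = (-0.4923 + 0.1062i)
|01⟩: (-0.3012 + 0.3519i - 0.6834 - 0.5642i)/2 = (-0.4923 - 0.1062i)
|10⟩: (-0.3012 - 0.3519i + 0.6834 - 0.5642i)/2 = (0.1911 - 0.4581i)
|11⟩: (-0.3012 + 0.3519i + 0.6834 + 0.5642i)/2 = (0.1911 + 0.4581i)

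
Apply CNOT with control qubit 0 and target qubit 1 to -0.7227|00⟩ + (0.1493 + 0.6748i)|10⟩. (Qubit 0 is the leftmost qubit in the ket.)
-0.7227|00⟩ + (0.1493 + 0.6748i)|11⟩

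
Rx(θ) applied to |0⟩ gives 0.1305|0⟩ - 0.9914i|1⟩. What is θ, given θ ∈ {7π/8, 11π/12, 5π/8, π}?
11π/12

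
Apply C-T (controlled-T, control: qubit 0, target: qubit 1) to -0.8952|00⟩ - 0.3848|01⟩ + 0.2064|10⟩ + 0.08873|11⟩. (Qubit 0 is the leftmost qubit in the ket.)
-0.8952|00⟩ - 0.3848|01⟩ + 0.2064|10⟩ + (0.06274 + 0.06274i)|11⟩

C-T leaves the control-|0⟩ kets |00⟩, |01⟩ unchanged and applies T to qubit 1 on the control-|1⟩ pair (|10⟩, |11⟩).
T = [[1, 0], [0, (1/√2 + (1/√2)i)]].
With a = amp(|10⟩) = 0.2064 and b = amp(|11⟩) = 0.08873:
new amp(|10⟩) = (1)·a = 0.2064
new amp(|11⟩) = (1/√2 + (1/√2)i)·b = (0.06274 + 0.06274i)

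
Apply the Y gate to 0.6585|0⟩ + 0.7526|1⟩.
-0.7526i|0⟩ + 0.6585i|1⟩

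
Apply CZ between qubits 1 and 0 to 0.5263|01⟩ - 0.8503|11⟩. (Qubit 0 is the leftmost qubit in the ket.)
0.5263|01⟩ + 0.8503|11⟩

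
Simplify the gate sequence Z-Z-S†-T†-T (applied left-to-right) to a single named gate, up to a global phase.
S†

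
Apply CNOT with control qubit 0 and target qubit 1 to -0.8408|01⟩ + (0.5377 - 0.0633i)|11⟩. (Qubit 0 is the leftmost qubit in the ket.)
-0.8408|01⟩ + (0.5377 - 0.0633i)|10⟩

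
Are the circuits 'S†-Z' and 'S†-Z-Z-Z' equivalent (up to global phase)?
Yes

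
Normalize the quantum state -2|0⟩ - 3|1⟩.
-0.5547|0⟩ - 0.8321|1⟩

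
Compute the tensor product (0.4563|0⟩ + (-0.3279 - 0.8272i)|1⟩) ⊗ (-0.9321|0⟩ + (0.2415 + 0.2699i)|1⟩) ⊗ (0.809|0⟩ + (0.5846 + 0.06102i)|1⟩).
-0.3441|000⟩ + (-0.2486 - 0.02595i)|001⟩ + (0.08915 + 0.09963i)|010⟩ + (0.05691 + 0.07872i)|011⟩ + (0.2473 + 0.6238i)|100⟩ + (0.1316 + 0.4694i)|101⟩ + (0.1166 - 0.2332i)|110⟩ + (0.1018 - 0.1597i)|111⟩

amp(|b₁b₂…⟩) = product of the factor amplitudes for bits b₁, b₂, …; only kets whose every factor amplitude is nonzero survive.
|000⟩: (0.4563)(-0.9321)(0.809) = -0.3441
|001⟩: (0.4563)(-0.9321)(0.5846 + 0.06102i) = (-0.2486 - 0.02595i)
|010⟩: (0.4563)(0.2415 + 0.2699i)(0.809) = (0.08915 + 0.09963i)
|011⟩: (0.4563)(0.2415 + 0.2699i)(0.5846 + 0.06102i) = (0.05691 + 0.07872i)
|100⟩: (-0.3279 - 0.8272i)(-0.9321)(0.809) = (0.2473 + 0.6238i)
|101⟩: (-0.3279 - 0.8272i)(-0.9321)(0.5846 + 0.06102i) = (0.1316 + 0.4694i)
|110⟩: (-0.3279 - 0.8272i)(0.2415 + 0.2699i)(0.809) = (0.1166 - 0.2332i)
|111⟩: (-0.3279 - 0.8272i)(0.2415 + 0.2699i)(0.5846 + 0.06102i) = (0.1018 - 0.1597i)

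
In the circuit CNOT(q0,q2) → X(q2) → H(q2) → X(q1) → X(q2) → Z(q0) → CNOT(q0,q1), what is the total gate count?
7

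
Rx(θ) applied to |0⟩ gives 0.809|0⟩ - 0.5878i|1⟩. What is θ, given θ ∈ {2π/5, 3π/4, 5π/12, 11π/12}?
2π/5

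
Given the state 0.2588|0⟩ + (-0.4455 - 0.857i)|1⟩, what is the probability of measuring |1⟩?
0.9329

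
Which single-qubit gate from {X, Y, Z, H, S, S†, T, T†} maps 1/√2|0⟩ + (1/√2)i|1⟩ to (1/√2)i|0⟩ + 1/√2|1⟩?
X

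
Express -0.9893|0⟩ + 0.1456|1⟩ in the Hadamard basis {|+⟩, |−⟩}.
-0.5966|+⟩ - 0.8025|−⟩

With |ψ⟩ = α|0⟩ + β|1⟩, the Hadamard-basis coefficients are ⟨+|ψ⟩ = (α + β)/√2 and ⟨−|ψ⟩ = (α − β)/√2.
Here α = -0.9893, β = 0.1456: (α + β)/√2 = -0.5966, (α − β)/√2 = -0.8025.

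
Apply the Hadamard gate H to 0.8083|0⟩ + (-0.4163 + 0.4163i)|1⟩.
(0.2772 + 0.2944i)|0⟩ + (0.8659 - 0.2944i)|1⟩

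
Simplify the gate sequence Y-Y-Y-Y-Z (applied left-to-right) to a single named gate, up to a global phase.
Z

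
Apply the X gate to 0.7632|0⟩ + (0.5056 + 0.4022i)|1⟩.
(0.5056 + 0.4022i)|0⟩ + 0.7632|1⟩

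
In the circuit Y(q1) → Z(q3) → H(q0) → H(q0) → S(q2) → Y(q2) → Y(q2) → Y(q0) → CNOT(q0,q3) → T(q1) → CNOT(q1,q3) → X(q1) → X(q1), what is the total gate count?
13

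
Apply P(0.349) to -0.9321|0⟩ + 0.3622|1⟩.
-0.9321|0⟩ + (0.3404 + 0.1239i)|1⟩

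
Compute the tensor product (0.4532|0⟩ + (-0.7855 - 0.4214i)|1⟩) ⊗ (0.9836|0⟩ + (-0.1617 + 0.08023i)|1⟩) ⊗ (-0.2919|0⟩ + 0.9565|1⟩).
-0.1301|000⟩ + 0.4264|001⟩ + (0.02139 - 0.01061i)|010⟩ + (-0.07009 + 0.03478i)|011⟩ + (0.2255 + 0.121i)|100⟩ + (-0.739 - 0.3965i)|101⟩ + (-0.04694 - 0.001494i)|110⟩ + (0.1538 + 0.004897i)|111⟩

amp(|b₁b₂…⟩) = product of the factor amplitudes for bits b₁, b₂, …; only kets whose every factor amplitude is nonzero survive.
|000⟩: (0.4532)(0.9836)(-0.2919) = -0.1301
|001⟩: (0.4532)(0.9836)(0.9565) = 0.4264
|010⟩: (0.4532)(-0.1617 + 0.08023i)(-0.2919) = (0.02139 - 0.01061i)
|011⟩: (0.4532)(-0.1617 + 0.08023i)(0.9565) = (-0.07009 + 0.03478i)
|100⟩: (-0.7855 - 0.4214i)(0.9836)(-0.2919) = (0.2255 + 0.121i)
|101⟩: (-0.7855 - 0.4214i)(0.9836)(0.9565) = (-0.739 - 0.3965i)
|110⟩: (-0.7855 - 0.4214i)(-0.1617 + 0.08023i)(-0.2919) = (-0.04694 - 0.001494i)
|111⟩: (-0.7855 - 0.4214i)(-0.1617 + 0.08023i)(0.9565) = (0.1538 + 0.004897i)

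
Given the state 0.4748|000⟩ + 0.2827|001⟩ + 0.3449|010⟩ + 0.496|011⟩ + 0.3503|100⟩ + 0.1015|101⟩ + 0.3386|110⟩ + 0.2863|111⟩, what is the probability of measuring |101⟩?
0.0103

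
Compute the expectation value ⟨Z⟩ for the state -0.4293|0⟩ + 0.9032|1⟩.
-0.6315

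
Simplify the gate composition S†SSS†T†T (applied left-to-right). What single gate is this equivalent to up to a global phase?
I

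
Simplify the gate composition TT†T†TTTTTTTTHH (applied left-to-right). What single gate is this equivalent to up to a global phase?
T†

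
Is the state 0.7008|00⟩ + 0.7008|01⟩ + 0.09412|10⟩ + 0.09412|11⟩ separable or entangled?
Separable

Writing the state as a|00⟩ + b|01⟩ + c|10⟩ + d|11⟩, it is a product state iff ad − bc = 0.
Here (a, b, c, d) = (0.7008, 0.7008, 0.09412, 0.09412): ad − bc = (0.7008)(0.09412) − (0.7008)(0.09412) = 0, so the state is separable.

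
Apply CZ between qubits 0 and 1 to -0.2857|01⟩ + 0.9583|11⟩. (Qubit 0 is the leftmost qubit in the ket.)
-0.2857|01⟩ - 0.9583|11⟩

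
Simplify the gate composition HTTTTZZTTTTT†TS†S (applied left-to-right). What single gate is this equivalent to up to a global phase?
H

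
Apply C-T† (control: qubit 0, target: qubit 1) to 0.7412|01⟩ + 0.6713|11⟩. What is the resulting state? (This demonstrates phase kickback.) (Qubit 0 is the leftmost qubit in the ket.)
0.7412|01⟩ + (0.4747 - 0.4747i)|11⟩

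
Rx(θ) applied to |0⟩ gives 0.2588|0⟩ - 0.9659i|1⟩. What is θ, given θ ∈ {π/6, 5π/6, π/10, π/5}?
5π/6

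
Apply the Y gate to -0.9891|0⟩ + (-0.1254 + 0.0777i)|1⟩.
(0.0777 + 0.1254i)|0⟩ - 0.9891i|1⟩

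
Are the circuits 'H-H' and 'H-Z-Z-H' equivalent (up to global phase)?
Yes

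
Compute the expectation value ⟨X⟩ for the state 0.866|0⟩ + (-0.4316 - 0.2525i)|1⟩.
-0.7475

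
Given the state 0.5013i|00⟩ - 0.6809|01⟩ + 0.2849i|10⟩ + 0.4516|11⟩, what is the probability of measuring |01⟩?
0.4636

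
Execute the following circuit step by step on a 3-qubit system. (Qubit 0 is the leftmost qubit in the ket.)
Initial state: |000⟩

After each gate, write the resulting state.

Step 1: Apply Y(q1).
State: i|010⟩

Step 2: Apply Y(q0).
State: -|110⟩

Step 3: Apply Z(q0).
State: |110⟩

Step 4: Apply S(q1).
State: i|110⟩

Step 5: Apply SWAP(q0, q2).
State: i|011⟩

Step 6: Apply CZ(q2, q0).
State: i|011⟩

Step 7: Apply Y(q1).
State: |001⟩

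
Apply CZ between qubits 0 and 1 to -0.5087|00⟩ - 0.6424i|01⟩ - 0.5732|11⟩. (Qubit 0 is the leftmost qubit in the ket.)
-0.5087|00⟩ - 0.6424i|01⟩ + 0.5732|11⟩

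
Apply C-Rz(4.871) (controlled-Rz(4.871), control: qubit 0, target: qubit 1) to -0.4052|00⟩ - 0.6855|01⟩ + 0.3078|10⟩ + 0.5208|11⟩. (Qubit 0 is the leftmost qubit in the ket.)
-0.4052|00⟩ - 0.6855|01⟩ + (-0.2342 - 0.1997i)|10⟩ + (-0.3963 + 0.3379i)|11⟩

C-Rz(4.871) leaves the control-|0⟩ kets |00⟩, |01⟩ unchanged and applies Rz(4.871) to qubit 1 on the control-|1⟩ pair (|10⟩, |11⟩).
Rz(4.871) = [[e^(−iθ/2), 0], [0, e^(iθ/2)]] with e^(±iθ/2) = cos(θ/2) ± i·sin(θ/2); θ = 4.871, cos(θ/2) ≈ -0.760903, sin(θ/2) ≈ 0.648866.
With a = amp(|10⟩) = 0.3078 and b = amp(|11⟩) = 0.5208:
new amp(|10⟩) = (-0.760903 - 0.648866i)·a = (-0.2342 - 0.1997i)
new amp(|11⟩) = (-0.760903 + 0.648866i)·b = (-0.3963 + 0.3379i)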